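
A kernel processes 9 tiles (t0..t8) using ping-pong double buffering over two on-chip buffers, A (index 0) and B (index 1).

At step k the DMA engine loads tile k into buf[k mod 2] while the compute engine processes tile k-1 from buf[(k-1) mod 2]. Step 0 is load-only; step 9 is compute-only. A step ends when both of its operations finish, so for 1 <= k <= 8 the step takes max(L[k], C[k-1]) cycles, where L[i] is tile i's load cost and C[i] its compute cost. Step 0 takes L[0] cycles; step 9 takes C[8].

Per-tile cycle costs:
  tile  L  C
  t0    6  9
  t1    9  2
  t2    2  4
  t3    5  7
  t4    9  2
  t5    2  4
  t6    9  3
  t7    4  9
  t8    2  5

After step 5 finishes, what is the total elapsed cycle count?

end_cycle[5] = 33

[0] DMA t0→A (6c) ∥ CU idle ⇒ 6c, clock 6
[1] DMA t1→B (9c) ∥ CU A:t0 (9c) ⇒ 9c, clock 15
[2] DMA t2→A (2c) ∥ CU B:t1 (2c) ⇒ 2c, clock 17
[3] DMA t3→B (5c) ∥ CU A:t2 (4c) ⇒ 5c, clock 22
[4] DMA t4→A (9c) ∥ CU B:t3 (7c) ⇒ 9c, clock 31
[5] DMA t5→B (2c) ∥ CU A:t4 (2c) ⇒ 2c, clock 33
[6] DMA t6→A (9c) ∥ CU B:t5 (4c) ⇒ 9c, clock 42
[7] DMA t7→B (4c) ∥ CU A:t6 (3c) ⇒ 4c, clock 46
[8] DMA t8→A (2c) ∥ CU B:t7 (9c) ⇒ 9c, clock 55
[9] DMA idle ∥ CU A:t8 (5c) ⇒ 5c, clock 60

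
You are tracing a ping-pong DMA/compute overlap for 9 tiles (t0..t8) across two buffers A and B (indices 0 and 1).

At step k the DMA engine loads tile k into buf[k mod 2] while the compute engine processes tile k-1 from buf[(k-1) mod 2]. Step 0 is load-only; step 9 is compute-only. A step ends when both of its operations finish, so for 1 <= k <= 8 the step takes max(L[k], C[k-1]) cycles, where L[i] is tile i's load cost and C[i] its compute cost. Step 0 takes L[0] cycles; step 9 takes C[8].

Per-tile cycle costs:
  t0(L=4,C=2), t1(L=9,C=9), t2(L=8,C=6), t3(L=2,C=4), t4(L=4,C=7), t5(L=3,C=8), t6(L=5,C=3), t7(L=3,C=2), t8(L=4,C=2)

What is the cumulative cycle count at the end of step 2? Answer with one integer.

[0] DMA t0→A (4c) ∥ CU idle ⇒ 4c, clock 4
[1] DMA t1→B (9c) ∥ CU A:t0 (2c) ⇒ 9c, clock 13
[2] DMA t2→A (8c) ∥ CU B:t1 (9c) ⇒ 9c, clock 22
[3] DMA t3→B (2c) ∥ CU A:t2 (6c) ⇒ 6c, clock 28
[4] DMA t4→A (4c) ∥ CU B:t3 (4c) ⇒ 4c, clock 32
[5] DMA t5→B (3c) ∥ CU A:t4 (7c) ⇒ 7c, clock 39
[6] DMA t6→A (5c) ∥ CU B:t5 (8c) ⇒ 8c, clock 47
[7] DMA t7→B (3c) ∥ CU A:t6 (3c) ⇒ 3c, clock 50
[8] DMA t8→A (4c) ∥ CU B:t7 (2c) ⇒ 4c, clock 54
[9] DMA idle ∥ CU A:t8 (2c) ⇒ 2c, clock 56

end_cycle[2] = 22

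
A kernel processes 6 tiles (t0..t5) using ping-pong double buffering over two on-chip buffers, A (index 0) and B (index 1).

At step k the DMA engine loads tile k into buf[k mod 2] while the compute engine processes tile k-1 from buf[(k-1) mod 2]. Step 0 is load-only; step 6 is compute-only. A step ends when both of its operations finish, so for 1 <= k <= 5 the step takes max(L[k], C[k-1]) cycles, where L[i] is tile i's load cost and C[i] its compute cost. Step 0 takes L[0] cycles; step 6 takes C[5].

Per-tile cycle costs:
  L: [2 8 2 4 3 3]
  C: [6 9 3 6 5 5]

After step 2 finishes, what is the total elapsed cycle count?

  0. 2=2c; end=2; A:t0 B:-
  1. max(8,6)=8c; end=10; A:t0 B:t1
  2. max(2,9)=9c; end=19; A:t2 B:t1
  3. max(4,3)=4c; end=23; A:t2 B:t3
  4. max(3,6)=6c; end=29; A:t4 B:t3
  5. max(3,5)=5c; end=34; A:t4 B:t5
  6. 5=5c; end=39; A:t4 B:t5

end_cycle[2] = 19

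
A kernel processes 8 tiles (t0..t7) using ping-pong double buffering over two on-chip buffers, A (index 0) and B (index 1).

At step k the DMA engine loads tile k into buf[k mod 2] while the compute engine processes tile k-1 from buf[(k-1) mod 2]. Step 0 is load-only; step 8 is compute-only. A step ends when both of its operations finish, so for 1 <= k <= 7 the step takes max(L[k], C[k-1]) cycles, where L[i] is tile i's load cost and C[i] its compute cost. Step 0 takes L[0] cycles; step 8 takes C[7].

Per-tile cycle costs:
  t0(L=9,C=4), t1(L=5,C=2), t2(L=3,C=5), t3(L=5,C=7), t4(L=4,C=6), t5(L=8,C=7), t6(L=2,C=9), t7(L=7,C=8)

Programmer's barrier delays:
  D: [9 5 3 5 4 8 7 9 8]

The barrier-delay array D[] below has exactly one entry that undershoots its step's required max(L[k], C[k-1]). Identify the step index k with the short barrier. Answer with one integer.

[0] required=L[0]=9=9 vs D=9 ok
[1] required=max(L[1]=5,C[0]=4)=5 vs D=5 ok
[2] required=max(L[2]=3,C[1]=2)=3 vs D=3 ok
[3] required=max(L[3]=5,C[2]=5)=5 vs D=5 ok
[4] required=max(L[4]=4,C[3]=7)=7 vs D=4 SHORT
[5] required=max(L[5]=8,C[4]=6)=8 vs D=8 ok
[6] required=max(L[6]=2,C[5]=7)=7 vs D=7 ok
[7] required=max(L[7]=7,C[6]=9)=9 vs D=9 ok
[8] required=C[7]=8=8 vs D=8 ok

hazard at step 4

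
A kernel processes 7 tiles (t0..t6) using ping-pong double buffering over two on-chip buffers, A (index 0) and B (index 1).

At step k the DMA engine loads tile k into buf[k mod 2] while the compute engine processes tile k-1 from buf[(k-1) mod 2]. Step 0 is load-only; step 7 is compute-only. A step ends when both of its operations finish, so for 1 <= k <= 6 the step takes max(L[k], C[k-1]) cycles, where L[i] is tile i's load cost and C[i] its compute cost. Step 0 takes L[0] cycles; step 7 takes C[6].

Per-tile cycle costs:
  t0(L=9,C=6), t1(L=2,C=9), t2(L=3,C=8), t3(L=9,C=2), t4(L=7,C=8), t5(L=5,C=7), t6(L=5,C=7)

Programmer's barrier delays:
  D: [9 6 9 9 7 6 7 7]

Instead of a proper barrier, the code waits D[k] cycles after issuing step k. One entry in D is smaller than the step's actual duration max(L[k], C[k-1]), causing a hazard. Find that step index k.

k=0 barrier L[0]=9→9c, D[0]=9 ok
k=1 barrier max(L[1]=2,C[0]=6)→6c, D[1]=6 ok
k=2 barrier max(L[2]=3,C[1]=9)→9c, D[2]=9 ok
k=3 barrier max(L[3]=9,C[2]=8)→9c, D[3]=9 ok
k=4 barrier max(L[4]=7,C[3]=2)→7c, D[4]=7 ok
k=5 barrier max(L[5]=5,C[4]=8)→8c, D[5]=6 SHORT
k=6 barrier max(L[6]=5,C[5]=7)→7c, D[6]=7 ok
k=7 barrier C[6]=7→7c, D[7]=7 ok

hazard at step 5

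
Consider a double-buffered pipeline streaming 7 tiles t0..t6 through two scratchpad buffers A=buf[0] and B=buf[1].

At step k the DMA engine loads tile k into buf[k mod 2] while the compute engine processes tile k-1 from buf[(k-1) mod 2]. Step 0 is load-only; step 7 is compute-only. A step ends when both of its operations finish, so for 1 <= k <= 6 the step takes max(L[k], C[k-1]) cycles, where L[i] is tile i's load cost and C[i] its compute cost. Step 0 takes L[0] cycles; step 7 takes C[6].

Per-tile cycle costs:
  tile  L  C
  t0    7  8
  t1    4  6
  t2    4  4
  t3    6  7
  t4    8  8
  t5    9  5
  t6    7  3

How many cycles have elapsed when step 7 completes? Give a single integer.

step 0: L[0]=7 → dur=7, Σ=7 | A=load:t0 B=idle [load-only]
step 1: L[1]=4 C[0]=8 → dur=8, Σ=15 | A=compute:t0 B=load:t1 [compute-bound]
step 2: L[2]=4 C[1]=6 → dur=6, Σ=21 | A=load:t2 B=compute:t1 [compute-bound]
step 3: L[3]=6 C[2]=4 → dur=6, Σ=27 | A=compute:t2 B=load:t3 [load-bound]
step 4: L[4]=8 C[3]=7 → dur=8, Σ=35 | A=load:t4 B=compute:t3 [load-bound]
step 5: L[5]=9 C[4]=8 → dur=9, Σ=44 | A=compute:t4 B=load:t5 [load-bound]
step 6: L[6]=7 C[5]=5 → dur=7, Σ=51 | A=load:t6 B=compute:t5 [load-bound]
step 7: C[6]=3 → dur=3, Σ=54 | A=compute:t6 B=idle [compute-only]

end_cycle[7] = 54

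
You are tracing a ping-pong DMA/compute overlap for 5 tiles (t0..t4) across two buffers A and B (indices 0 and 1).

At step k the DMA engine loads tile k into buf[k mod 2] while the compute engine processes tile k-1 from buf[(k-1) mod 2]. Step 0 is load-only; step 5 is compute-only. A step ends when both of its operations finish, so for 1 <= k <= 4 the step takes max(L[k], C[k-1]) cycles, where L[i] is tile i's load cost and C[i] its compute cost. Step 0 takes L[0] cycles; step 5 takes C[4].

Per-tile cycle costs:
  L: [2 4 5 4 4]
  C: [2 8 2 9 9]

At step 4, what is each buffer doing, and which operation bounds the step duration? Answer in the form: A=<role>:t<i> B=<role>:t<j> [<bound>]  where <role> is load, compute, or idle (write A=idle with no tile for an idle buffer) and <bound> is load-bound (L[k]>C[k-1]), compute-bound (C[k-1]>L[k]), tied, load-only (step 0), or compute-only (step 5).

  0. 2=2c; end=2; A:t0 B:-
  1. max(4,2)=4c; end=6; A:t0 B:t1
  2. max(5,8)=8c; end=14; A:t2 B:t1
  3. max(4,2)=4c; end=18; A:t2 B:t3
  4. max(4,9)=9c; end=27; A:t4 B:t3
  5. 9=9c; end=36; A:t4 B:t3

step 4: A=load:t4 B=compute:t3 [compute-bound]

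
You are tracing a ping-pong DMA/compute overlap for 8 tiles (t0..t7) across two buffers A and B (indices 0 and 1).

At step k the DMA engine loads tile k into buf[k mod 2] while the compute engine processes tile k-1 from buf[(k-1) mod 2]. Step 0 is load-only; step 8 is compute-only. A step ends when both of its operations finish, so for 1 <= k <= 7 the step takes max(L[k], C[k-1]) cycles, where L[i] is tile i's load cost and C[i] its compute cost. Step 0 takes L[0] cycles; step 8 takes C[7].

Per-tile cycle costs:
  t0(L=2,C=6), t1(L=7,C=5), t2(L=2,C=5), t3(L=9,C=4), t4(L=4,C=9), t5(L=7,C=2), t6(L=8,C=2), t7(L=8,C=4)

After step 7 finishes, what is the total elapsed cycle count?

  0. 2=2c; end=2; A:t0 B:-
  1. max(7,6)=7c; end=9; A:t0 B:t1
  2. max(2,5)=5c; end=14; A:t2 B:t1
  3. max(9,5)=9c; end=23; A:t2 B:t3
  4. max(4,4)=4c; end=27; A:t4 B:t3
  5. max(7,9)=9c; end=36; A:t4 B:t5
  6. max(8,2)=8c; end=44; A:t6 B:t5
  7. max(8,2)=8c; end=52; A:t6 B:t7
  8. 4=4c; end=56; A:t6 B:t7

end_cycle[7] = 52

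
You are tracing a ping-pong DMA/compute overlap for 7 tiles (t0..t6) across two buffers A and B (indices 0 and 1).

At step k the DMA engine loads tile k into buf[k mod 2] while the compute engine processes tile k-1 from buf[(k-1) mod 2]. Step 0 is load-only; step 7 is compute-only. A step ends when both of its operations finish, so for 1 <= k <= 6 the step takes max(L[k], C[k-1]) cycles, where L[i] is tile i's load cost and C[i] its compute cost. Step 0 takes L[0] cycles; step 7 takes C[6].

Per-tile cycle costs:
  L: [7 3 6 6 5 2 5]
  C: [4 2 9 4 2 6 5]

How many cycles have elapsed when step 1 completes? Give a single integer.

k=0 load=t0/7c comp=- wait=7 total=7
k=1 load=t1/3c comp=t0/4c wait=4 total=11
k=2 load=t2/6c comp=t1/2c wait=6 total=17
k=3 load=t3/6c comp=t2/9c wait=9 total=26
k=4 load=t4/5c comp=t3/4c wait=5 total=31
k=5 load=t5/2c comp=t4/2c wait=2 total=33
k=6 load=t6/5c comp=t5/6c wait=6 total=39
k=7 load=- comp=t6/5c wait=5 total=44

end_cycle[1] = 11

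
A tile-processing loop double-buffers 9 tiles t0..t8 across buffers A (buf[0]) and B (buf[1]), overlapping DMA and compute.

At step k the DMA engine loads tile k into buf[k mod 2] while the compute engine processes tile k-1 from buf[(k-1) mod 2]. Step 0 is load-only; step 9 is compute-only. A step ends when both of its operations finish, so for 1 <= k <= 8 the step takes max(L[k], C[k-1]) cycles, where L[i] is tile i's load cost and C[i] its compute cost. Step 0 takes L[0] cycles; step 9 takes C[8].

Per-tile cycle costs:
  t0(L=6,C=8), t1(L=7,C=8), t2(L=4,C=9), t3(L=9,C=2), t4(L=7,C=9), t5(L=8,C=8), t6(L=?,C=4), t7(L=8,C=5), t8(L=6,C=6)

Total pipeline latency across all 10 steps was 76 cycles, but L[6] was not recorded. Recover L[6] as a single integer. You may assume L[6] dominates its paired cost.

L[6] = 9

step 0: dur = L[0]=6 = 6
step 1: dur = max(L[1]=7, C[0]=8) = 8
step 2: dur = max(L[2]=4, C[1]=8) = 8
step 3: dur = max(L[3]=9, C[2]=9) = 9
step 4: dur = max(L[4]=7, C[3]=2) = 7
step 5: dur = max(L[5]=8, C[4]=9) = 9
step 6: dur = max(L[6]=?, C[5]=8) = L[6]  (unknown; binding)
step 7: dur = max(L[7]=8, C[6]=4) = 8
step 8: dur = max(L[8]=6, C[7]=5) = 6
step 9: dur = C[8]=6 = 6
sum of known step durations = 67
dur[6] = total - known = 76 - 67 = 9
L[6] is the binding max in step 6, so L[6] = dur[6] = 9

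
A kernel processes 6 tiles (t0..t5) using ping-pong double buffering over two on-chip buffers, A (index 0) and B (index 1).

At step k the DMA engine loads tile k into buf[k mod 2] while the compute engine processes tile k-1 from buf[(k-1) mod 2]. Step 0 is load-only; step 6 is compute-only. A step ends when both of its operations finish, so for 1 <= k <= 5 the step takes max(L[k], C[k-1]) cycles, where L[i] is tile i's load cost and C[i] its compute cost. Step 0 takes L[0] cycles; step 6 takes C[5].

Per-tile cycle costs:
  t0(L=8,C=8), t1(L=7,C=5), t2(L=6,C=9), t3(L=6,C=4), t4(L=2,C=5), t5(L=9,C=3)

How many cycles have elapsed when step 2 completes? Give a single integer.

[0] DMA t0→A (8c) ∥ CU idle ⇒ 8c, clock 8
[1] DMA t1→B (7c) ∥ CU A:t0 (8c) ⇒ 8c, clock 16
[2] DMA t2→A (6c) ∥ CU B:t1 (5c) ⇒ 6c, clock 22
[3] DMA t3→B (6c) ∥ CU A:t2 (9c) ⇒ 9c, clock 31
[4] DMA t4→A (2c) ∥ CU B:t3 (4c) ⇒ 4c, clock 35
[5] DMA t5→B (9c) ∥ CU A:t4 (5c) ⇒ 9c, clock 44
[6] DMA idle ∥ CU B:t5 (3c) ⇒ 3c, clock 47

end_cycle[2] = 22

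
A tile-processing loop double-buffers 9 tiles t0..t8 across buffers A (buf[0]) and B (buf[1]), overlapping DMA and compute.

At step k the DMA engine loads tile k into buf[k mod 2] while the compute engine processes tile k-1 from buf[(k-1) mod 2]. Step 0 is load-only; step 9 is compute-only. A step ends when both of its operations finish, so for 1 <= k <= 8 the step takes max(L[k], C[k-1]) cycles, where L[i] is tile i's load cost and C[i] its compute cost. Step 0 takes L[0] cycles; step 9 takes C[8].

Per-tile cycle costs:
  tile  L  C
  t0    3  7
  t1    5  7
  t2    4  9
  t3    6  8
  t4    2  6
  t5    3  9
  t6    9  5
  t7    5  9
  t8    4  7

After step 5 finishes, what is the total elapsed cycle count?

k=0 load=t0/3c comp=- wait=3 total=3
k=1 load=t1/5c comp=t0/7c wait=7 total=10
k=2 load=t2/4c comp=t1/7c wait=7 total=17
k=3 load=t3/6c comp=t2/9c wait=9 total=26
k=4 load=t4/2c comp=t3/8c wait=8 total=34
k=5 load=t5/3c comp=t4/6c wait=6 total=40
k=6 load=t6/9c comp=t5/9c wait=9 total=49
k=7 load=t7/5c comp=t6/5c wait=5 total=54
k=8 load=t8/4c comp=t7/9c wait=9 total=63
k=9 load=- comp=t8/7c wait=7 total=70

end_cycle[5] = 40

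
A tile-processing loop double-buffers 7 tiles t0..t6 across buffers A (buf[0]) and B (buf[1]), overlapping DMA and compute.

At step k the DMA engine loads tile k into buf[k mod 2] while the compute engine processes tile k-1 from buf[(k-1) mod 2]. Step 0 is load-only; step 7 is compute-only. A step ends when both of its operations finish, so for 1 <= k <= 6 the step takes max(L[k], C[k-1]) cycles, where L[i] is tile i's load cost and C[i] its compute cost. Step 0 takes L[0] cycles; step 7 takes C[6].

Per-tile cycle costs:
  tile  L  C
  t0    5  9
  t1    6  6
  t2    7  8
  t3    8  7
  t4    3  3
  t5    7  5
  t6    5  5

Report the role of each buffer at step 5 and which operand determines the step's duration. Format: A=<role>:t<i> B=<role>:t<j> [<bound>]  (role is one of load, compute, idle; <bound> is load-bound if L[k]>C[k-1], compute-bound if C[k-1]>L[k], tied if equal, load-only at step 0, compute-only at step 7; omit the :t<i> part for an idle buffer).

step 0: L[0]=5 → dur=5, Σ=5 | A=load:t0 B=idle [load-only]
step 1: L[1]=6 C[0]=9 → dur=9, Σ=14 | A=compute:t0 B=load:t1 [compute-bound]
step 2: L[2]=7 C[1]=6 → dur=7, Σ=21 | A=load:t2 B=compute:t1 [load-bound]
step 3: L[3]=8 C[2]=8 → dur=8, Σ=29 | A=compute:t2 B=load:t3 [tied]
step 4: L[4]=3 C[3]=7 → dur=7, Σ=36 | A=load:t4 B=compute:t3 [compute-bound]
step 5: L[5]=7 C[4]=3 → dur=7, Σ=43 | A=compute:t4 B=load:t5 [load-bound]
step 6: L[6]=5 C[5]=5 → dur=5, Σ=48 | A=load:t6 B=compute:t5 [tied]
step 7: C[6]=5 → dur=5, Σ=53 | A=compute:t6 B=idle [compute-only]

step 5: A=compute:t4 B=load:t5 [load-bound]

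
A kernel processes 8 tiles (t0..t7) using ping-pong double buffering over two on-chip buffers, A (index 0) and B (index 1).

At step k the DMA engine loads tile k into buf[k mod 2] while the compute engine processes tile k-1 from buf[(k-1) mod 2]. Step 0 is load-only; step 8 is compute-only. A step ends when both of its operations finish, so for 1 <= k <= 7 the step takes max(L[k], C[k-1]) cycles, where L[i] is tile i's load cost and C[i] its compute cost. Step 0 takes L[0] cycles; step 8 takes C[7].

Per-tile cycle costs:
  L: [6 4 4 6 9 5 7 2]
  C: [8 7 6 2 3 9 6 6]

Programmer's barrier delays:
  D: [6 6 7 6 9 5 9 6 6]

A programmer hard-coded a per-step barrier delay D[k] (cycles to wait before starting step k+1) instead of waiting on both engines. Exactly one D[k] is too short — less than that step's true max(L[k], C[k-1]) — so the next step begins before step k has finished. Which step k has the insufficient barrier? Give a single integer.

hazard at step 1

step 0: need L[0]=6 = 6; D[0]=6 ok
step 1: need max(L[1]=4,C[0]=8) = 8; D[1]=6 SHORT
step 2: need max(L[2]=4,C[1]=7) = 7; D[2]=7 ok
step 3: need max(L[3]=6,C[2]=6) = 6; D[3]=6 ok
step 4: need max(L[4]=9,C[3]=2) = 9; D[4]=9 ok
step 5: need max(L[5]=5,C[4]=3) = 5; D[5]=5 ok
step 6: need max(L[6]=7,C[5]=9) = 9; D[6]=9 ok
step 7: need max(L[7]=2,C[6]=6) = 6; D[7]=6 ok
step 8: need C[7]=6 = 6; D[8]=6 ok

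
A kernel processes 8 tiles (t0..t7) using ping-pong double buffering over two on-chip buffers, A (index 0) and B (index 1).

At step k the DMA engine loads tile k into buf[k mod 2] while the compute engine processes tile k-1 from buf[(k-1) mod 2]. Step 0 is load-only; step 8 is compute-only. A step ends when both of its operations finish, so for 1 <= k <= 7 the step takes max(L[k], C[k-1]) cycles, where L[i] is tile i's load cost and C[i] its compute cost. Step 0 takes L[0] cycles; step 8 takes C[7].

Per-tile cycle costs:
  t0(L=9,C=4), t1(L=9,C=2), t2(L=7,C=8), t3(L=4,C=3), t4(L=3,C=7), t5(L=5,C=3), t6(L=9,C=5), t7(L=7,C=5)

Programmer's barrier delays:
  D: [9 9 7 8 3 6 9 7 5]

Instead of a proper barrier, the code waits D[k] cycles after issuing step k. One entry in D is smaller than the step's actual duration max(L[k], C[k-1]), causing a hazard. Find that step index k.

hazard at step 5

step 0: need L[0]=9 = 9; D[0]=9 ok
step 1: need max(L[1]=9,C[0]=4) = 9; D[1]=9 ok
step 2: need max(L[2]=7,C[1]=2) = 7; D[2]=7 ok
step 3: need max(L[3]=4,C[2]=8) = 8; D[3]=8 ok
step 4: need max(L[4]=3,C[3]=3) = 3; D[4]=3 ok
step 5: need max(L[5]=5,C[4]=7) = 7; D[5]=6 SHORT
step 6: need max(L[6]=9,C[5]=3) = 9; D[6]=9 ok
step 7: need max(L[7]=7,C[6]=5) = 7; D[7]=7 ok
step 8: need C[7]=5 = 5; D[8]=5 ok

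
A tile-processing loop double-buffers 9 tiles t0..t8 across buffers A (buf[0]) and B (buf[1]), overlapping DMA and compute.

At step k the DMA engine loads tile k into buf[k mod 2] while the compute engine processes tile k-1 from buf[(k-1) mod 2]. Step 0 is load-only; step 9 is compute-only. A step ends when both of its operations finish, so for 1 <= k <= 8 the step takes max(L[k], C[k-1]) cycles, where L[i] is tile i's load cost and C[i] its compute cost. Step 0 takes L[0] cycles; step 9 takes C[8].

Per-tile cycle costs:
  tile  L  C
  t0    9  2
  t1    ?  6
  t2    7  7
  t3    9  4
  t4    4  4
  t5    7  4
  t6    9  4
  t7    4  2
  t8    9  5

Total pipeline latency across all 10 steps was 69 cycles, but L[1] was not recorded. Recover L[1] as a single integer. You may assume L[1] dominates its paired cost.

step 0 = dur = L[0]=9 = 9
step 1 = dur = max(L[1]=?, C[0]=2) = L[1]  (unknown; binding)
step 2 = dur = max(L[2]=7, C[1]=6) = 7
step 3 = dur = max(L[3]=9, C[2]=7) = 9
step 4 = dur = max(L[4]=4, C[3]=4) = 4
step 5 = dur = max(L[5]=7, C[4]=4) = 7
step 6 = dur = max(L[6]=9, C[5]=4) = 9
step 7 = dur = max(L[7]=4, C[6]=4) = 4
step 8 = dur = max(L[8]=9, C[7]=2) = 9
step 9 = dur = C[8]=5 = 5
sum of known step durations = 63
dur[1] = total - known = 69 - 63 = 6
L[1] is the binding max in step 1, so L[1] = dur[1] = 6

L[1] = 6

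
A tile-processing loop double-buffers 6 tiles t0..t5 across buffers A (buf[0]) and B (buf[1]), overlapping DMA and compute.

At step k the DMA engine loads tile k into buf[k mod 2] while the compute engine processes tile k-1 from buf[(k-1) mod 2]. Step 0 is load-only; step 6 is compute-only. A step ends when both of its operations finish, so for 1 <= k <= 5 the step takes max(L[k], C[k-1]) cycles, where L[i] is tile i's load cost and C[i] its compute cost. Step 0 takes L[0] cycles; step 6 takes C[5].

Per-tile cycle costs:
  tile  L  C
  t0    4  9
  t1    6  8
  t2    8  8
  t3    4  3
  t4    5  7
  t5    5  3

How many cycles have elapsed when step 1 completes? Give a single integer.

  0. 4=4c; end=4; A:t0 B:-
  1. max(6,9)=9c; end=13; A:t0 B:t1
  2. max(8,8)=8c; end=21; A:t2 B:t1
  3. max(4,8)=8c; end=29; A:t2 B:t3
  4. max(5,3)=5c; end=34; A:t4 B:t3
  5. max(5,7)=7c; end=41; A:t4 B:t5
  6. 3=3c; end=44; A:t4 B:t5

end_cycle[1] = 13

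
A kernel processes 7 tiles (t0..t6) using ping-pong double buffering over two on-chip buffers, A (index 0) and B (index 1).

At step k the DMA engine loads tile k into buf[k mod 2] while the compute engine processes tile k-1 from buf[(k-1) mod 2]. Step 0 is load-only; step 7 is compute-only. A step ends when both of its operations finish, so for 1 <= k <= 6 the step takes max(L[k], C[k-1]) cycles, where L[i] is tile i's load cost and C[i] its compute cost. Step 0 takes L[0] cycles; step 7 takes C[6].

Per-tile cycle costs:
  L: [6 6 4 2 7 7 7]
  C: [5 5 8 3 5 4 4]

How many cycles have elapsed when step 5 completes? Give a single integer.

end_cycle[5] = 39

[0] DMA t0→A (6c) ∥ CU idle ⇒ 6c, clock 6
[1] DMA t1→B (6c) ∥ CU A:t0 (5c) ⇒ 6c, clock 12
[2] DMA t2→A (4c) ∥ CU B:t1 (5c) ⇒ 5c, clock 17
[3] DMA t3→B (2c) ∥ CU A:t2 (8c) ⇒ 8c, clock 25
[4] DMA t4→A (7c) ∥ CU B:t3 (3c) ⇒ 7c, clock 32
[5] DMA t5→B (7c) ∥ CU A:t4 (5c) ⇒ 7c, clock 39
[6] DMA t6→A (7c) ∥ CU B:t5 (4c) ⇒ 7c, clock 46
[7] DMA idle ∥ CU A:t6 (4c) ⇒ 4c, clock 50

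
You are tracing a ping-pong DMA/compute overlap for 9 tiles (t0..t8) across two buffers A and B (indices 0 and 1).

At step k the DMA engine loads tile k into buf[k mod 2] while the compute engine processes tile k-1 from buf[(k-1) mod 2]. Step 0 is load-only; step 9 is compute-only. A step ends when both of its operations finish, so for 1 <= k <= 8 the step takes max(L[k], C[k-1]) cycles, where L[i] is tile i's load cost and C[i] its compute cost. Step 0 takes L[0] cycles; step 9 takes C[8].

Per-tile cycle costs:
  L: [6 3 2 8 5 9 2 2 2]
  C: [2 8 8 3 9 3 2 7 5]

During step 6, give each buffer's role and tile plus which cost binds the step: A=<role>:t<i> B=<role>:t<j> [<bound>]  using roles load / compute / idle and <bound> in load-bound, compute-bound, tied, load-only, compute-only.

step 0: L[0]=6 → dur=6, Σ=6 | A=load:t0 B=idle [load-only]
step 1: L[1]=3 C[0]=2 → dur=3, Σ=9 | A=compute:t0 B=load:t1 [load-bound]
step 2: L[2]=2 C[1]=8 → dur=8, Σ=17 | A=load:t2 B=compute:t1 [compute-bound]
step 3: L[3]=8 C[2]=8 → dur=8, Σ=25 | A=compute:t2 B=load:t3 [tied]
step 4: L[4]=5 C[3]=3 → dur=5, Σ=30 | A=load:t4 B=compute:t3 [load-bound]
step 5: L[5]=9 C[4]=9 → dur=9, Σ=39 | A=compute:t4 B=load:t5 [tied]
step 6: L[6]=2 C[5]=3 → dur=3, Σ=42 | A=load:t6 B=compute:t5 [compute-bound]
step 7: L[7]=2 C[6]=2 → dur=2, Σ=44 | A=compute:t6 B=load:t7 [tied]
step 8: L[8]=2 C[7]=7 → dur=7, Σ=51 | A=load:t8 B=compute:t7 [compute-bound]
step 9: C[8]=5 → dur=5, Σ=56 | A=compute:t8 B=idle [compute-only]

step 6: A=load:t6 B=compute:t5 [compute-bound]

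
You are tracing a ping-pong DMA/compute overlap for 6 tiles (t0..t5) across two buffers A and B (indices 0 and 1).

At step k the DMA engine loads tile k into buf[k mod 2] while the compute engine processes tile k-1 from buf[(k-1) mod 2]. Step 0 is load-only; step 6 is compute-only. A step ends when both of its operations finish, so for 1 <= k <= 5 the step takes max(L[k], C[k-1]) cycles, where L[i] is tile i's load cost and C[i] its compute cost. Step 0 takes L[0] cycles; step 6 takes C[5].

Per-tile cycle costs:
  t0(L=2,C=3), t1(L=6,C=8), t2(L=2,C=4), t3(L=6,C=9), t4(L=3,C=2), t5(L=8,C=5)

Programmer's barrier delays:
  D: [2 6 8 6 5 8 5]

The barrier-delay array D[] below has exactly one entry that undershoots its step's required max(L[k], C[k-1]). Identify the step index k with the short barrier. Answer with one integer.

hazard at step 4

[0] required=L[0]=2=2 vs D=2 ok
[1] required=max(L[1]=6,C[0]=3)=6 vs D=6 ok
[2] required=max(L[2]=2,C[1]=8)=8 vs D=8 ok
[3] required=max(L[3]=6,C[2]=4)=6 vs D=6 ok
[4] required=max(L[4]=3,C[3]=9)=9 vs D=5 SHORT
[5] required=max(L[5]=8,C[4]=2)=8 vs D=8 ok
[6] required=C[5]=5=5 vs D=5 ok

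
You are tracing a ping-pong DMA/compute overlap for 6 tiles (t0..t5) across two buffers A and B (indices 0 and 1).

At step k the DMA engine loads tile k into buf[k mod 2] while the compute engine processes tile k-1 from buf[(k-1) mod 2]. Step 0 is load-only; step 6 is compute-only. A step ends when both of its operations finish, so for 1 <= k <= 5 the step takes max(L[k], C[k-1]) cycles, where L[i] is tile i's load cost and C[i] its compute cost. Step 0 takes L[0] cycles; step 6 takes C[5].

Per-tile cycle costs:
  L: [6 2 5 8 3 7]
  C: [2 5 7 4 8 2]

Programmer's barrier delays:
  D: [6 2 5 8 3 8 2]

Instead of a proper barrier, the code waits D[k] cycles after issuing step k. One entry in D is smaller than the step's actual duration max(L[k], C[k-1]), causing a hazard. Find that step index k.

hazard at step 4

k=0 barrier L[0]=6→6c, D[0]=6 ok
k=1 barrier max(L[1]=2,C[0]=2)→2c, D[1]=2 ok
k=2 barrier max(L[2]=5,C[1]=5)→5c, D[2]=5 ok
k=3 barrier max(L[3]=8,C[2]=7)→8c, D[3]=8 ok
k=4 barrier max(L[4]=3,C[3]=4)→4c, D[4]=3 SHORT
k=5 barrier max(L[5]=7,C[4]=8)→8c, D[5]=8 ok
k=6 barrier C[5]=2→2c, D[6]=2 ok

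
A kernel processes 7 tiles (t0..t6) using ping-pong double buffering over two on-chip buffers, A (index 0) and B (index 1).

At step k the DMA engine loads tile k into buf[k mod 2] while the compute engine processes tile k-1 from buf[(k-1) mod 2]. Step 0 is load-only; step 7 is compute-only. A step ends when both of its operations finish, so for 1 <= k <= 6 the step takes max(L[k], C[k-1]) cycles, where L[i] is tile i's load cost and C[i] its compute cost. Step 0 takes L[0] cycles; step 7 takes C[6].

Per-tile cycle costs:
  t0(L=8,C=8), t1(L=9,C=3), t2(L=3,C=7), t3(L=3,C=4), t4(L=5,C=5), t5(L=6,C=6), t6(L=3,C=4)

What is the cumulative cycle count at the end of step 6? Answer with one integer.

step 0: L[0]=8 → dur=8, Σ=8 | A=load:t0 B=idle [load-only]
step 1: L[1]=9 C[0]=8 → dur=9, Σ=17 | A=compute:t0 B=load:t1 [load-bound]
step 2: L[2]=3 C[1]=3 → dur=3, Σ=20 | A=load:t2 B=compute:t1 [tied]
step 3: L[3]=3 C[2]=7 → dur=7, Σ=27 | A=compute:t2 B=load:t3 [compute-bound]
step 4: L[4]=5 C[3]=4 → dur=5, Σ=32 | A=load:t4 B=compute:t3 [load-bound]
step 5: L[5]=6 C[4]=5 → dur=6, Σ=38 | A=compute:t4 B=load:t5 [load-bound]
step 6: L[6]=3 C[5]=6 → dur=6, Σ=44 | A=load:t6 B=compute:t5 [compute-bound]
step 7: C[6]=4 → dur=4, Σ=48 | A=compute:t6 B=idle [compute-only]

end_cycle[6] = 44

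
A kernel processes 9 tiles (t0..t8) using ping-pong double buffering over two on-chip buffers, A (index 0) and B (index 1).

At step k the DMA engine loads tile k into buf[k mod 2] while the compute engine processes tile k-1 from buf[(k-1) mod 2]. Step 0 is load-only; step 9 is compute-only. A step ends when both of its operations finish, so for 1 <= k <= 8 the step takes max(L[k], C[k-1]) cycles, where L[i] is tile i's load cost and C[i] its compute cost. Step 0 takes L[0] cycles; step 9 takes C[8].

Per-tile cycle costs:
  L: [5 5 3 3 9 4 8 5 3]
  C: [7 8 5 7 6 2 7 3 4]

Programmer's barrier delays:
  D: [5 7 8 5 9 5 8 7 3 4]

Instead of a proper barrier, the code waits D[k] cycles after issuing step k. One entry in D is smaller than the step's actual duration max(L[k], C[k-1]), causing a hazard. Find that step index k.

k=0 barrier L[0]=5→5c, D[0]=5 ok
k=1 barrier max(L[1]=5,C[0]=7)→7c, D[1]=7 ok
k=2 barrier max(L[2]=3,C[1]=8)→8c, D[2]=8 ok
k=3 barrier max(L[3]=3,C[2]=5)→5c, D[3]=5 ok
k=4 barrier max(L[4]=9,C[3]=7)→9c, D[4]=9 ok
k=5 barrier max(L[5]=4,C[4]=6)→6c, D[5]=5 SHORT
k=6 barrier max(L[6]=8,C[5]=2)→8c, D[6]=8 ok
k=7 barrier max(L[7]=5,C[6]=7)→7c, D[7]=7 ok
k=8 barrier max(L[8]=3,C[7]=3)→3c, D[8]=3 ok
k=9 barrier C[8]=4→4c, D[9]=4 ok

hazard at step 5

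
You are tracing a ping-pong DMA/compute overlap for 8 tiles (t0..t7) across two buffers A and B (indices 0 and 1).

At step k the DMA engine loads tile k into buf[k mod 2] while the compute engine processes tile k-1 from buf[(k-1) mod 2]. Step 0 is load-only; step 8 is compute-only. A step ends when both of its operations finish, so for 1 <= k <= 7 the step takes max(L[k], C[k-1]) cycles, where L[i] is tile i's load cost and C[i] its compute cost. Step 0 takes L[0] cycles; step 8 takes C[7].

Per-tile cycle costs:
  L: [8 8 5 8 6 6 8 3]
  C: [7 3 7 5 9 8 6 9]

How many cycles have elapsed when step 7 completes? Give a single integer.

end_cycle[7] = 58

k=0 load=t0/8c comp=- wait=8 total=8
k=1 load=t1/8c comp=t0/7c wait=8 total=16
k=2 load=t2/5c comp=t1/3c wait=5 total=21
k=3 load=t3/8c comp=t2/7c wait=8 total=29
k=4 load=t4/6c comp=t3/5c wait=6 total=35
k=5 load=t5/6c comp=t4/9c wait=9 total=44
k=6 load=t6/8c comp=t5/8c wait=8 total=52
k=7 load=t7/3c comp=t6/6c wait=6 total=58
k=8 load=- comp=t7/9c wait=9 total=67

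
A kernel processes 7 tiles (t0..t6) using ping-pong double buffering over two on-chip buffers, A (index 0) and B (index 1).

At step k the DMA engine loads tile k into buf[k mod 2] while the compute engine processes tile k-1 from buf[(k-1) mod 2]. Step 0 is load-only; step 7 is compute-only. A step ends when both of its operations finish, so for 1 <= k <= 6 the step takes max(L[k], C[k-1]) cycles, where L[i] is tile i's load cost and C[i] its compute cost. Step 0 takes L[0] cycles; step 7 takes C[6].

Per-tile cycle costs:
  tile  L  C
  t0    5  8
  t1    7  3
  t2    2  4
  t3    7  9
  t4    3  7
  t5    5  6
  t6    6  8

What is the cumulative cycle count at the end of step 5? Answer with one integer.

step 0: L[0]=5 → dur=5, Σ=5 | A=load:t0 B=idle [load-only]
step 1: L[1]=7 C[0]=8 → dur=8, Σ=13 | A=compute:t0 B=load:t1 [compute-bound]
step 2: L[2]=2 C[1]=3 → dur=3, Σ=16 | A=load:t2 B=compute:t1 [compute-bound]
step 3: L[3]=7 C[2]=4 → dur=7, Σ=23 | A=compute:t2 B=load:t3 [load-bound]
step 4: L[4]=3 C[3]=9 → dur=9, Σ=32 | A=load:t4 B=compute:t3 [compute-bound]
step 5: L[5]=5 C[4]=7 → dur=7, Σ=39 | A=compute:t4 B=load:t5 [compute-bound]
step 6: L[6]=6 C[5]=6 → dur=6, Σ=45 | A=load:t6 B=compute:t5 [tied]
step 7: C[6]=8 → dur=8, Σ=53 | A=compute:t6 B=idle [compute-only]

end_cycle[5] = 39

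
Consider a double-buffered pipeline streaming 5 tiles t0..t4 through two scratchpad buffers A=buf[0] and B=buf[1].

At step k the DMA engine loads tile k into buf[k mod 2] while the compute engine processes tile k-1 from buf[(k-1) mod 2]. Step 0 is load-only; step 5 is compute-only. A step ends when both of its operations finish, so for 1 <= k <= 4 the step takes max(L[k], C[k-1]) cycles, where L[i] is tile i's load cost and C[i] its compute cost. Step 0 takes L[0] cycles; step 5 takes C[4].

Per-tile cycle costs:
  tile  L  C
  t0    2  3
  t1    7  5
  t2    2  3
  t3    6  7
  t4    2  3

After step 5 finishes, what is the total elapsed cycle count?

end_cycle[5] = 30

step 0: L[0]=2 → dur=2, Σ=2 | A=load:t0 B=idle [load-only]
step 1: L[1]=7 C[0]=3 → dur=7, Σ=9 | A=compute:t0 B=load:t1 [load-bound]
step 2: L[2]=2 C[1]=5 → dur=5, Σ=14 | A=load:t2 B=compute:t1 [compute-bound]
step 3: L[3]=6 C[2]=3 → dur=6, Σ=20 | A=compute:t2 B=load:t3 [load-bound]
step 4: L[4]=2 C[3]=7 → dur=7, Σ=27 | A=load:t4 B=compute:t3 [compute-bound]
step 5: C[4]=3 → dur=3, Σ=30 | A=compute:t4 B=idle [compute-only]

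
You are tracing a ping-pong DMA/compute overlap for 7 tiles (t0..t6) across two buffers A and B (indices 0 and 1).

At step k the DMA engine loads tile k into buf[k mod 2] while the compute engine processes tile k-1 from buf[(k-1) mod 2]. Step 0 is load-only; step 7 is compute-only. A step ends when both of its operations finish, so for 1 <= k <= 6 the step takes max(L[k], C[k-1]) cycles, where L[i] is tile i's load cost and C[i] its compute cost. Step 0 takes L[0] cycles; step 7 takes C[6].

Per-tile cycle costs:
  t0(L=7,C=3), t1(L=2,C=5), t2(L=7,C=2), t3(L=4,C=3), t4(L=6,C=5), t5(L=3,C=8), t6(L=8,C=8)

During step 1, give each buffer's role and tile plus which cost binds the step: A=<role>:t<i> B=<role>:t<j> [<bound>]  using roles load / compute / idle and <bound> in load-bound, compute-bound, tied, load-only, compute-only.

step 0: L[0]=7 → dur=7, Σ=7 | A=load:t0 B=idle [load-only]
step 1: L[1]=2 C[0]=3 → dur=3, Σ=10 | A=compute:t0 B=load:t1 [compute-bound]
step 2: L[2]=7 C[1]=5 → dur=7, Σ=17 | A=load:t2 B=compute:t1 [load-bound]
step 3: L[3]=4 C[2]=2 → dur=4, Σ=21 | A=compute:t2 B=load:t3 [load-bound]
step 4: L[4]=6 C[3]=3 → dur=6, Σ=27 | A=load:t4 B=compute:t3 [load-bound]
step 5: L[5]=3 C[4]=5 → dur=5, Σ=32 | A=compute:t4 B=load:t5 [compute-bound]
step 6: L[6]=8 C[5]=8 → dur=8, Σ=40 | A=load:t6 B=compute:t5 [tied]
step 7: C[6]=8 → dur=8, Σ=48 | A=compute:t6 B=idle [compute-only]

step 1: A=compute:t0 B=load:t1 [compute-bound]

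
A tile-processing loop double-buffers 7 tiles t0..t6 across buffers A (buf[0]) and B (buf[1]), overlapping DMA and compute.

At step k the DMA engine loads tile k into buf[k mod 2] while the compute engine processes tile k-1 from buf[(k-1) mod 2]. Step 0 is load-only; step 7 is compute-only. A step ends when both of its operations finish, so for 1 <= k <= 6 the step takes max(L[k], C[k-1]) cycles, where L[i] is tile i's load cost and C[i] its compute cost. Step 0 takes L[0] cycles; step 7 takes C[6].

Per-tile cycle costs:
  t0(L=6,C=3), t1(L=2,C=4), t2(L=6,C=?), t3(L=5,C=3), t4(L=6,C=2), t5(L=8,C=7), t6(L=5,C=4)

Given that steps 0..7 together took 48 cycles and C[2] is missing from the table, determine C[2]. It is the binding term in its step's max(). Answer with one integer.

C[2] = 8

step 0 | dur = L[0]=6 = 6
step 1 | dur = max(L[1]=2, C[0]=3) = 3
step 2 | dur = max(L[2]=6, C[1]=4) = 6
step 3 | dur = max(L[3]=5, C[2]=?) = C[2]  (unknown; binding)
step 4 | dur = max(L[4]=6, C[3]=3) = 6
step 5 | dur = max(L[5]=8, C[4]=2) = 8
step 6 | dur = max(L[6]=5, C[5]=7) = 7
step 7 | dur = C[6]=4 = 4
sum of known step durations = 40
dur[3] = total - known = 48 - 40 = 8
C[2] is the binding max in step 3, so C[2] = dur[3] = 8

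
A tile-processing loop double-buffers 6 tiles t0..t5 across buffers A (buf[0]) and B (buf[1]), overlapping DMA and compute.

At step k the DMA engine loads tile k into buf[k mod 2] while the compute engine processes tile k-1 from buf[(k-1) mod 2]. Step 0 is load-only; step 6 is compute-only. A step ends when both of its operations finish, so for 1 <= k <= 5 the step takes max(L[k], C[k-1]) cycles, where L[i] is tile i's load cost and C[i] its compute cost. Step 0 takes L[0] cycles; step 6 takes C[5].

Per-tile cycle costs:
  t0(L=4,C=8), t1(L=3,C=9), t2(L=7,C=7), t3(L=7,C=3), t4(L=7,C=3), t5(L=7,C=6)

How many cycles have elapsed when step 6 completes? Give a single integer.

end_cycle[6] = 48

[0] DMA t0→A (4c) ∥ CU idle ⇒ 4c, clock 4
[1] DMA t1→B (3c) ∥ CU A:t0 (8c) ⇒ 8c, clock 12
[2] DMA t2→A (7c) ∥ CU B:t1 (9c) ⇒ 9c, clock 21
[3] DMA t3→B (7c) ∥ CU A:t2 (7c) ⇒ 7c, clock 28
[4] DMA t4→A (7c) ∥ CU B:t3 (3c) ⇒ 7c, clock 35
[5] DMA t5→B (7c) ∥ CU A:t4 (3c) ⇒ 7c, clock 42
[6] DMA idle ∥ CU B:t5 (6c) ⇒ 6c, clock 48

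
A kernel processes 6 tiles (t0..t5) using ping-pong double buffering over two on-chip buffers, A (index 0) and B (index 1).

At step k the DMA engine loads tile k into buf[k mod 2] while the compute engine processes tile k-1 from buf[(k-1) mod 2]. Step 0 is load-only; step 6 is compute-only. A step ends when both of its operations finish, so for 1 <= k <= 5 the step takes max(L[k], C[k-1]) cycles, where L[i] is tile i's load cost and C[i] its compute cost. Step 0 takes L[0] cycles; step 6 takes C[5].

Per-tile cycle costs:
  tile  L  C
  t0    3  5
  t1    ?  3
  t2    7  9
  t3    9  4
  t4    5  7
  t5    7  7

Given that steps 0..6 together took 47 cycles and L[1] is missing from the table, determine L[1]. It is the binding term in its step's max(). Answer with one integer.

L[1] = 9

step 0: dur = L[0]=3 = 3
step 1: dur = max(L[1]=?, C[0]=5) = L[1]  (unknown; binding)
step 2: dur = max(L[2]=7, C[1]=3) = 7
step 3: dur = max(L[3]=9, C[2]=9) = 9
step 4: dur = max(L[4]=5, C[3]=4) = 5
step 5: dur = max(L[5]=7, C[4]=7) = 7
step 6: dur = C[5]=7 = 7
sum of known step durations = 38
dur[1] = total - known = 47 - 38 = 9
L[1] is the binding max in step 1, so L[1] = dur[1] = 9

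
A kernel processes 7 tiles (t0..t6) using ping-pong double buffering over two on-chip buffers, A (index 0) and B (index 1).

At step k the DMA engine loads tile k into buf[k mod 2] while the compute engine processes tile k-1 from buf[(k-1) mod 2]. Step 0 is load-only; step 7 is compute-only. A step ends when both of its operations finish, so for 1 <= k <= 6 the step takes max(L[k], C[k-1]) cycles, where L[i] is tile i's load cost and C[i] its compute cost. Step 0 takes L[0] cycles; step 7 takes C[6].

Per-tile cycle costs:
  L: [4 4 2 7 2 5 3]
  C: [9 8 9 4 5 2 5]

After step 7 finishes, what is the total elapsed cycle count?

end_cycle[7] = 47

k=0 load=t0/4c comp=- wait=4 total=4
k=1 load=t1/4c comp=t0/9c wait=9 total=13
k=2 load=t2/2c comp=t1/8c wait=8 total=21
k=3 load=t3/7c comp=t2/9c wait=9 total=30
k=4 load=t4/2c comp=t3/4c wait=4 total=34
k=5 load=t5/5c comp=t4/5c wait=5 total=39
k=6 load=t6/3c comp=t5/2c wait=3 total=42
k=7 load=- comp=t6/5c wait=5 total=47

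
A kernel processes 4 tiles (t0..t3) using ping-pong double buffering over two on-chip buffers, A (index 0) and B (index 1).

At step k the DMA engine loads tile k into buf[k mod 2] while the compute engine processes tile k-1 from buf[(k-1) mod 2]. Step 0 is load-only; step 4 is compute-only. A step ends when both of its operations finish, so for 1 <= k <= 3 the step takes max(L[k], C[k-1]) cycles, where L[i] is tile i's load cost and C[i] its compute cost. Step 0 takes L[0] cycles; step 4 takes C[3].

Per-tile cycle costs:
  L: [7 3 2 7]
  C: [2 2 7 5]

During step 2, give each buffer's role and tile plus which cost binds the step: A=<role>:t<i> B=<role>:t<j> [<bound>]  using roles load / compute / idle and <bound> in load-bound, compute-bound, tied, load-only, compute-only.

step 2: A=load:t2 B=compute:t1 [tied]

[0] DMA t0→A (7c) ∥ CU idle ⇒ 7c, clock 7
[1] DMA t1→B (3c) ∥ CU A:t0 (2c) ⇒ 3c, clock 10
[2] DMA t2→A (2c) ∥ CU B:t1 (2c) ⇒ 2c, clock 12
[3] DMA t3→B (7c) ∥ CU A:t2 (7c) ⇒ 7c, clock 19
[4] DMA idle ∥ CU B:t3 (5c) ⇒ 5c, clock 24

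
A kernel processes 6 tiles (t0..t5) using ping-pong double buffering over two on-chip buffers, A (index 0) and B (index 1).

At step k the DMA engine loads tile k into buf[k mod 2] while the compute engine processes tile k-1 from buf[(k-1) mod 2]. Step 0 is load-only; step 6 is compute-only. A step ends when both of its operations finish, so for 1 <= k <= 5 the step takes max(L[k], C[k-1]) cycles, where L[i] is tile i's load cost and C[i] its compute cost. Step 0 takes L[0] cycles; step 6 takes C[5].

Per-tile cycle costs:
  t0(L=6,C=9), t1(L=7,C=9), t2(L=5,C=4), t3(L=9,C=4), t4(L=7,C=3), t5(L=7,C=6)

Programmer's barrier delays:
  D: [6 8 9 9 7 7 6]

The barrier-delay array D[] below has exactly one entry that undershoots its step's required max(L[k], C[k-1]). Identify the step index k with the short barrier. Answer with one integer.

hazard at step 1

step 0: need L[0]=6 = 6; D[0]=6 ok
step 1: need max(L[1]=7,C[0]=9) = 9; D[1]=8 SHORT
step 2: need max(L[2]=5,C[1]=9) = 9; D[2]=9 ok
step 3: need max(L[3]=9,C[2]=4) = 9; D[3]=9 ok
step 4: need max(L[4]=7,C[3]=4) = 7; D[4]=7 ok
step 5: need max(L[5]=7,C[4]=3) = 7; D[5]=7 ok
step 6: need C[5]=6 = 6; D[6]=6 ok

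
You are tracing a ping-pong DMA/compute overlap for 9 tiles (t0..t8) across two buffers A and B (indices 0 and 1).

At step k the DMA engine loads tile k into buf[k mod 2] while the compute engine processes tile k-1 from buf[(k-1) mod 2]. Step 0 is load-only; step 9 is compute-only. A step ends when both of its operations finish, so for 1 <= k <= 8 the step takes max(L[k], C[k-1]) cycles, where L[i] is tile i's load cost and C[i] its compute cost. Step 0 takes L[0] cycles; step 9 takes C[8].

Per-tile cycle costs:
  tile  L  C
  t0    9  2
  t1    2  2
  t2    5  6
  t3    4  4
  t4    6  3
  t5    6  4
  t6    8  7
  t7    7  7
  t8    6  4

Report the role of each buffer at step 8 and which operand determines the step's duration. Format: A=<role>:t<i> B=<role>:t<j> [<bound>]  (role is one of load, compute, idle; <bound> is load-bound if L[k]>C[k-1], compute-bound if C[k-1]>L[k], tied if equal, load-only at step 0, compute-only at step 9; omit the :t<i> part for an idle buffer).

step 8: A=load:t8 B=compute:t7 [compute-bound]

k=0 load=t0/9c comp=- wait=9 total=9
k=1 load=t1/2c comp=t0/2c wait=2 total=11
k=2 load=t2/5c comp=t1/2c wait=5 total=16
k=3 load=t3/4c comp=t2/6c wait=6 total=22
k=4 load=t4/6c comp=t3/4c wait=6 total=28
k=5 load=t5/6c comp=t4/3c wait=6 total=34
k=6 load=t6/8c comp=t5/4c wait=8 total=42
k=7 load=t7/7c comp=t6/7c wait=7 total=49
k=8 load=t8/6c comp=t7/7c wait=7 total=56
k=9 load=- comp=t8/4c wait=4 total=60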